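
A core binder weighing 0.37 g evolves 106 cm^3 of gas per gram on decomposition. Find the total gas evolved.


Formula: V_gas = W_binder * gas_evolution_rate
V = 0.37 g * 106 cm^3/g = 39.2200 cm^3


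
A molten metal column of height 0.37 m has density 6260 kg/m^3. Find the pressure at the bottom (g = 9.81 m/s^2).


Formula: P = rho * g * h
rho * g = 6260 * 9.81 = 61410.6 N/m^3
P = 61410.6 * 0.37 = 22721.9220 Pa

Answer: 22721.9220 Pa


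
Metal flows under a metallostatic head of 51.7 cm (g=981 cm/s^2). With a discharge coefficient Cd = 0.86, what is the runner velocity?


Formula: v = Cd * sqrt(2 * g * h)  (Torricelli with discharge coefficient)
2*g*h = 2 * 981 * 51.7 = 101435.4 cm^2/s^2
sqrt(101435.4) = 318.48925 cm/s
v = 0.86 * 318.48925 = 273.9008 cm/s

Answer: 273.9008 cm/s


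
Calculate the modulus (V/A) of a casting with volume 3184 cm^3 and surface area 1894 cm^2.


Formula: Casting Modulus M = V / A
M = 3184 cm^3 / 1894 cm^2 = 1.6811 cm

Final answer: 1.6811 cm


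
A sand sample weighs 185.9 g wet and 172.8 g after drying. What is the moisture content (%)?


Formula: MC = (W_wet - W_dry) / W_wet * 100
Water mass = 185.9 - 172.8 = 13.1 g
MC = 13.1 / 185.9 * 100 = 7.0468%

7.0468%


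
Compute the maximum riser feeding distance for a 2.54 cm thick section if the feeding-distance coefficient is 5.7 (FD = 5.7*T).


Formula: FD = 5.7 * T  (riser feeding-distance rule)
FD = 5.7 * 2.54 cm = 14.4780 cm

Final answer: 14.4780 cm


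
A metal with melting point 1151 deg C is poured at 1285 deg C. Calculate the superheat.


Formula: Superheat = T_pour - T_melt
Superheat = 1285 - 1151 = 134 deg C

Answer: 134 deg C


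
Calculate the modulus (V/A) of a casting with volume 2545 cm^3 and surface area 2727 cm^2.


Formula: Casting Modulus M = V / A
M = 2545 cm^3 / 2727 cm^2 = 0.9333 cm

0.9333 cm


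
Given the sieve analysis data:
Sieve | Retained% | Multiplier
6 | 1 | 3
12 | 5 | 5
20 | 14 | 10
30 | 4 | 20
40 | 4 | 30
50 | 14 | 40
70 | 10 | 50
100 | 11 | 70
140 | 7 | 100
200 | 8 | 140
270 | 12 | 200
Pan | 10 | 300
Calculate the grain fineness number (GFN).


Formula: GFN = sum(pct * multiplier) / sum(pct)
sum(pct * multiplier) = 9418
sum(pct) = 100
GFN = 9418 / 100 = 94.18


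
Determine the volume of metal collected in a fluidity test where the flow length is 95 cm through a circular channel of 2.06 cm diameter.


Formula: V = pi * (d/2)^2 * L  (cylinder volume)
Radius = 2.06/2 = 1.03 cm
V = pi * 1.03^2 * 95 = 316.6270 cm^3


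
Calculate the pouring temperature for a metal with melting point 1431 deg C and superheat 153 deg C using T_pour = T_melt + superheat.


Formula: T_pour = T_melt + Superheat
T_pour = 1431 + 153 = 1584 deg C

1584 deg C


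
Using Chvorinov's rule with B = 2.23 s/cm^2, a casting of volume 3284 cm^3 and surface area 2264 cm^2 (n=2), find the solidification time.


Formula: t_s = B * (V/A)^n  (Chvorinov's rule, n=2)
Modulus M = V/A = 3284/2264 = 1.450530 cm
M^2 = 1.450530^2 = 2.104037 cm^2
t_s = 2.23 * 2.104037 = 4.6920 s


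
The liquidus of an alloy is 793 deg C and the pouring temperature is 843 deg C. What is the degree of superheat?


Formula: Superheat = T_pour - T_melt
Superheat = 843 - 793 = 50 deg C

50 deg C


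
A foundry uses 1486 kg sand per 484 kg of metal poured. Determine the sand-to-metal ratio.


Formula: Sand-to-Metal Ratio = W_sand / W_metal
Ratio = 1486 kg / 484 kg = 3.0702

Answer: 3.0702


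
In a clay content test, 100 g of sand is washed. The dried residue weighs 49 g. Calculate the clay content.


Formula: Clay% = (W_total - W_washed) / W_total * 100
Clay mass = 100 - 49 = 51 g
Clay% = 51 / 100 * 100 = 51.0000%

Final answer: 51.0000%


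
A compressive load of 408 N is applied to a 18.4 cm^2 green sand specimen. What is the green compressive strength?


Formula: Compressive Strength = Force / Area
Strength = 408 N / 18.4 cm^2 = 22.1739 N/cm^2

22.1739 N/cm^2


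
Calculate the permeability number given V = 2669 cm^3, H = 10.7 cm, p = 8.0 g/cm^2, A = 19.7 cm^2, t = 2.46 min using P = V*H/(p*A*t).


Formula: Permeability Number P = (V * H) / (p * A * t)
Numerator: V * H = 2669 * 10.7 = 28558.3
Denominator: p * A * t = 8.0 * 19.7 * 2.46 = 387.696
P = 28558.3 / 387.696 = 73.6616

Final answer: 73.6616


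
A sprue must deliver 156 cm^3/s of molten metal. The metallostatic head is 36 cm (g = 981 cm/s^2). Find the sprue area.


Formula: v = sqrt(2*g*h), A = Q/v
Velocity: v = sqrt(2 * 981 * 36) = sqrt(70632) = 265.7668 cm/s
Sprue area: A = Q / v = 156 / 265.7668 = 0.5870 cm^2

Final answer: 0.5870 cm^2


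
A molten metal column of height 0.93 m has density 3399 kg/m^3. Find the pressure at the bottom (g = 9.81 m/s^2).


Formula: P = rho * g * h
rho * g = 3399 * 9.81 = 33344.19 N/m^3
P = 33344.19 * 0.93 = 31010.0967 Pa

Answer: 31010.0967 Pa


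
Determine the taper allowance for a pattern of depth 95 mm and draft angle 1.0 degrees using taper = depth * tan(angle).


Formula: taper = depth * tan(draft_angle)
tan(1.0 deg) = 0.0174551
taper = 95 mm * 0.0174551 = 1.6582 mm

1.6582 mm


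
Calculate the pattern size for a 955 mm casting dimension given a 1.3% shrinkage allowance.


Formula: L_pattern = L_casting * (1 + shrinkage_rate/100)
Shrinkage factor = 1 + 1.3/100 = 1.013
L_pattern = 955 mm * 1.013 = 967.4150 mm

Answer: 967.4150 mm


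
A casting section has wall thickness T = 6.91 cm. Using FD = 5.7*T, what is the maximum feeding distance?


Formula: FD = 5.7 * T  (riser feeding-distance rule)
FD = 5.7 * 6.91 cm = 39.3870 cm

Final answer: 39.3870 cm


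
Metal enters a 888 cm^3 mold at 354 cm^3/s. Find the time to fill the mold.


Formula: t_fill = V_mold / Q_flow
t = 888 cm^3 / 354 cm^3/s = 2.5085 s

2.5085 s


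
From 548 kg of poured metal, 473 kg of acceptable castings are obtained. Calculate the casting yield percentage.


Formula: Casting Yield = (W_good / W_total) * 100
Yield = (473 kg / 548 kg) * 100 = 86.3139%

Final answer: 86.3139%


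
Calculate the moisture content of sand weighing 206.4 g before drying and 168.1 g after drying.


Formula: MC = (W_wet - W_dry) / W_wet * 100
Water mass = 206.4 - 168.1 = 38.3 g
MC = 38.3 / 206.4 * 100 = 18.5562%


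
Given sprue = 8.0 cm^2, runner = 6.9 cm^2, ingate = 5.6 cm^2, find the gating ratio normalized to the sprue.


Sprue:Runner:Ingate = 1 : 6.9/8.0 : 5.6/8.0 = 1:0.86:0.70

Answer: 1:0.86:0.70


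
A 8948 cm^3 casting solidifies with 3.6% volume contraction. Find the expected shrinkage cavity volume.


Formula: V_shrink = V_casting * shrinkage_pct / 100
V_shrink = 8948 cm^3 * 3.6 / 100 = 322.1280 cm^3

322.1280 cm^3


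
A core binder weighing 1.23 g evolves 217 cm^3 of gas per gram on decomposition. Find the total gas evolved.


Formula: V_gas = W_binder * gas_evolution_rate
V = 1.23 g * 217 cm^3/g = 266.9100 cm^3

Final answer: 266.9100 cm^3


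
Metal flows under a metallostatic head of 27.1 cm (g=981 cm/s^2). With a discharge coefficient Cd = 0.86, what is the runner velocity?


Formula: v = Cd * sqrt(2 * g * h)  (Torricelli with discharge coefficient)
2*g*h = 2 * 981 * 27.1 = 53170.2 cm^2/s^2
sqrt(53170.2) = 230.58664 cm/s
v = 0.86 * 230.58664 = 198.3045 cm/s

198.3045 cm/s


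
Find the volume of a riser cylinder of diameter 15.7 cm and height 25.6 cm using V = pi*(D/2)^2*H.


Formula: V = pi * (D/2)^2 * H  (cylinder volume)
Radius = D/2 = 15.7/2 = 7.85 cm
V = pi * 7.85^2 * 25.6 = 4955.9755 cm^3


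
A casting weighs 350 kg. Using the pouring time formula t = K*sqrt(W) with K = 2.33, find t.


Formula: t = K * sqrt(W)
sqrt(W) = sqrt(350) = 18.70829
t = 2.33 * 18.70829 = 43.5903 s


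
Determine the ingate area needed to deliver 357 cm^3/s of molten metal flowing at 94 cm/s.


Formula: A_ingate = Q / v  (continuity equation)
A = 357 cm^3/s / 94 cm/s = 3.7979 cm^2

Answer: 3.7979 cm^2


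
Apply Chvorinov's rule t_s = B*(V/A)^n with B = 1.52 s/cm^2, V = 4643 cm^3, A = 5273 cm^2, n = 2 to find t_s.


Formula: t_s = B * (V/A)^n  (Chvorinov's rule, n=2)
Modulus M = V/A = 4643/5273 = 0.880523 cm
M^2 = 0.880523^2 = 0.775321 cm^2
t_s = 1.52 * 0.775321 = 1.1785 s

Answer: 1.1785 s


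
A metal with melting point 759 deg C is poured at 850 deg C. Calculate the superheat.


Formula: Superheat = T_pour - T_melt
Superheat = 850 - 759 = 91 deg C

Final answer: 91 deg C


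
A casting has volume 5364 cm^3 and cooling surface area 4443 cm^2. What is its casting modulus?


Formula: Casting Modulus M = V / A
M = 5364 cm^3 / 4443 cm^2 = 1.2073 cm


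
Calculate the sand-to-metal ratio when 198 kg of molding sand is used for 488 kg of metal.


Formula: Sand-to-Metal Ratio = W_sand / W_metal
Ratio = 198 kg / 488 kg = 0.4057

0.4057


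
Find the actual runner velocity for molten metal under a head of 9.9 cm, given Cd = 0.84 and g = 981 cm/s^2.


Formula: v = Cd * sqrt(2 * g * h)  (Torricelli with discharge coefficient)
2*g*h = 2 * 981 * 9.9 = 19423.8 cm^2/s^2
sqrt(19423.8) = 139.36929 cm/s
v = 0.84 * 139.36929 = 117.0702 cm/s

Answer: 117.0702 cm/s


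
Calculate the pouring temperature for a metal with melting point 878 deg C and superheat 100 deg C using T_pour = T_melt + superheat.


Formula: T_pour = T_melt + Superheat
T_pour = 878 + 100 = 978 deg C

Answer: 978 deg C


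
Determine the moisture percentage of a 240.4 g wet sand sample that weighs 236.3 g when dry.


Formula: MC = (W_wet - W_dry) / W_wet * 100
Water mass = 240.4 - 236.3 = 4.1 g
MC = 4.1 / 240.4 * 100 = 1.7055%


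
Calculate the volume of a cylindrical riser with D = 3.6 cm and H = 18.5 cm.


Formula: V = pi * (D/2)^2 * H  (cylinder volume)
Radius = D/2 = 3.6/2 = 1.8 cm
V = pi * 1.8^2 * 18.5 = 188.3071 cm^3


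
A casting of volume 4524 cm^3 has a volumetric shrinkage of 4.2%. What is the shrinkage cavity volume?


Formula: V_shrink = V_casting * shrinkage_pct / 100
V_shrink = 4524 cm^3 * 4.2 / 100 = 190.0080 cm^3

Answer: 190.0080 cm^3


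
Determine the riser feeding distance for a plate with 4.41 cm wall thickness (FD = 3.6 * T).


Formula: FD = 3.6 * T  (riser feeding-distance rule)
FD = 3.6 * 4.41 cm = 15.8760 cm

Answer: 15.8760 cm


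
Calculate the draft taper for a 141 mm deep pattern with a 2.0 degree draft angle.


Formula: taper = depth * tan(draft_angle)
tan(2.0 deg) = 0.0349208
taper = 141 mm * 0.0349208 = 4.9238 mm

Final answer: 4.9238 mm


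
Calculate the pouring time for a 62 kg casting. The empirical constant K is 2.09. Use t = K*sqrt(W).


Formula: t = K * sqrt(W)
sqrt(W) = sqrt(62) = 7.87401
t = 2.09 * 7.87401 = 16.4567 s

Answer: 16.4567 s


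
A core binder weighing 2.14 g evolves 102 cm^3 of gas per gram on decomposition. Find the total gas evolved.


Formula: V_gas = W_binder * gas_evolution_rate
V = 2.14 g * 102 cm^3/g = 218.2800 cm^3

Final answer: 218.2800 cm^3


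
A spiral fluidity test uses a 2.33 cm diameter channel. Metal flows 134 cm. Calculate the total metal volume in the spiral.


Formula: V = pi * (d/2)^2 * L  (cylinder volume)
Radius = 2.33/2 = 1.165 cm
V = pi * 1.165^2 * 134 = 571.3556 cm^3


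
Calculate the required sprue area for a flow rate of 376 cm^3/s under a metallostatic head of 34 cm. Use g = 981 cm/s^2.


Formula: v = sqrt(2*g*h), A = Q/v
Velocity: v = sqrt(2 * 981 * 34) = sqrt(66708) = 258.2789 cm/s
Sprue area: A = Q / v = 376 / 258.2789 = 1.4558 cm^2

Answer: 1.4558 cm^2


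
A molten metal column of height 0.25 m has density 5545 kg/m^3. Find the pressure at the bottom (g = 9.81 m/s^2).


Formula: P = rho * g * h
rho * g = 5545 * 9.81 = 54396.45 N/m^3
P = 54396.45 * 0.25 = 13599.1125 Pa

Answer: 13599.1125 Pa


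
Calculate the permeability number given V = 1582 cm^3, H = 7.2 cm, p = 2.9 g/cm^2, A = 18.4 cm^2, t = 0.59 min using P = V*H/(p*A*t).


Formula: Permeability Number P = (V * H) / (p * A * t)
Numerator: V * H = 1582 * 7.2 = 11390.4
Denominator: p * A * t = 2.9 * 18.4 * 0.59 = 31.4824
P = 11390.4 / 31.4824 = 361.8021

Answer: 361.8021


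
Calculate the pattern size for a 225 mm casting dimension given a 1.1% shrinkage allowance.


Formula: L_pattern = L_casting * (1 + shrinkage_rate/100)
Shrinkage factor = 1 + 1.1/100 = 1.011
L_pattern = 225 mm * 1.011 = 227.4750 mm

227.4750 mm


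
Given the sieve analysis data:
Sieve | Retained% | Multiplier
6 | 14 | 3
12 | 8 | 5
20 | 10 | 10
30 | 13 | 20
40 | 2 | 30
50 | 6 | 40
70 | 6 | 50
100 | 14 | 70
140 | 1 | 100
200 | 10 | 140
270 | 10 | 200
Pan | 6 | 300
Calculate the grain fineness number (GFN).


Formula: GFN = sum(pct * multiplier) / sum(pct)
sum(pct * multiplier) = 7322
sum(pct) = 100
GFN = 7322 / 100 = 73.22

73.22


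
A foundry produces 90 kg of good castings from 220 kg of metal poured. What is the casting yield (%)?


Formula: Casting Yield = (W_good / W_total) * 100
Yield = (90 kg / 220 kg) * 100 = 40.9091%


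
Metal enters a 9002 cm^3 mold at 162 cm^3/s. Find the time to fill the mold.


Formula: t_fill = V_mold / Q_flow
t = 9002 cm^3 / 162 cm^3/s = 55.5679 s

55.5679 s


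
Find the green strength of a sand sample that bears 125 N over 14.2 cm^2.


Formula: Compressive Strength = Force / Area
Strength = 125 N / 14.2 cm^2 = 8.8028 N/cm^2

8.8028 N/cm^2


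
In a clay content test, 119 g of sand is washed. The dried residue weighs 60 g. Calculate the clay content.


Formula: Clay% = (W_total - W_washed) / W_total * 100
Clay mass = 119 - 60 = 59 g
Clay% = 59 / 119 * 100 = 49.5798%


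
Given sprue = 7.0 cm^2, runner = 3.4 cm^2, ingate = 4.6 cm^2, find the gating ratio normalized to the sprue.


Sprue:Runner:Ingate = 1 : 3.4/7.0 : 4.6/7.0 = 1:0.49:0.66

Answer: 1:0.49:0.66


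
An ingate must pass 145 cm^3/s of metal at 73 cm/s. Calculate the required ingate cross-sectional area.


Formula: A_ingate = Q / v  (continuity equation)
A = 145 cm^3/s / 73 cm/s = 1.9863 cm^2


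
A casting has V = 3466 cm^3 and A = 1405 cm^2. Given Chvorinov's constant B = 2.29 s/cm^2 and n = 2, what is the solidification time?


Formula: t_s = B * (V/A)^n  (Chvorinov's rule, n=2)
Modulus M = V/A = 3466/1405 = 2.466904 cm
M^2 = 2.466904^2 = 6.085615 cm^2
t_s = 2.29 * 6.085615 = 13.9361 s

Final answer: 13.9361 s


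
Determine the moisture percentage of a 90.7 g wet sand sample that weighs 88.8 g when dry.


Formula: MC = (W_wet - W_dry) / W_wet * 100
Water mass = 90.7 - 88.8 = 1.9 g
MC = 1.9 / 90.7 * 100 = 2.0948%

Final answer: 2.0948%


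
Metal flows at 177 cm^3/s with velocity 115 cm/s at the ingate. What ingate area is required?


Formula: A_ingate = Q / v  (continuity equation)
A = 177 cm^3/s / 115 cm/s = 1.5391 cm^2

Answer: 1.5391 cm^2


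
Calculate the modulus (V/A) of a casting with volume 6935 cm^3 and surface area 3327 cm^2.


Formula: Casting Modulus M = V / A
M = 6935 cm^3 / 3327 cm^2 = 2.0845 cm

2.0845 cm


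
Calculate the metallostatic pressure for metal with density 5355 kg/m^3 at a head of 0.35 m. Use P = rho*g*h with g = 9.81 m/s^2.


Formula: P = rho * g * h
rho * g = 5355 * 9.81 = 52532.55 N/m^3
P = 52532.55 * 0.35 = 18386.3925 Pa


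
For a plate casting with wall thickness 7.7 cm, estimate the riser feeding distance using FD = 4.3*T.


Formula: FD = 4.3 * T  (riser feeding-distance rule)
FD = 4.3 * 7.7 cm = 33.1100 cm

Answer: 33.1100 cm


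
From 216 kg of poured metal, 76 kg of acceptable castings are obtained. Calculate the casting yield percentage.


Formula: Casting Yield = (W_good / W_total) * 100
Yield = (76 kg / 216 kg) * 100 = 35.1852%

Answer: 35.1852%


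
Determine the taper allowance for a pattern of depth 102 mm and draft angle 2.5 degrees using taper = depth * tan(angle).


Formula: taper = depth * tan(draft_angle)
tan(2.5 deg) = 0.0436609
taper = 102 mm * 0.0436609 = 4.4534 mm

Final answer: 4.4534 mm


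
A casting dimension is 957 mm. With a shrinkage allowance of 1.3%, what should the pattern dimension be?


Formula: L_pattern = L_casting * (1 + shrinkage_rate/100)
Shrinkage factor = 1 + 1.3/100 = 1.013
L_pattern = 957 mm * 1.013 = 969.4410 mm

969.4410 mm


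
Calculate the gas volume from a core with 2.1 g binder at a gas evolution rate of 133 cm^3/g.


Formula: V_gas = W_binder * gas_evolution_rate
V = 2.1 g * 133 cm^3/g = 279.3000 cm^3

Final answer: 279.3000 cm^3


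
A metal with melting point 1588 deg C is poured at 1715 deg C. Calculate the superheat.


Formula: Superheat = T_pour - T_melt
Superheat = 1715 - 1588 = 127 deg C

127 deg C


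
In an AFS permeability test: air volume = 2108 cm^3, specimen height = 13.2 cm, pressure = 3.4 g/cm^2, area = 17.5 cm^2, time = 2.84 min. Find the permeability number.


Formula: Permeability Number P = (V * H) / (p * A * t)
Numerator: V * H = 2108 * 13.2 = 27825.6
Denominator: p * A * t = 3.4 * 17.5 * 2.84 = 168.98
P = 27825.6 / 168.98 = 164.6680


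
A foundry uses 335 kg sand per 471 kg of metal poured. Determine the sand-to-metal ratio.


Formula: Sand-to-Metal Ratio = W_sand / W_metal
Ratio = 335 kg / 471 kg = 0.7113

0.7113


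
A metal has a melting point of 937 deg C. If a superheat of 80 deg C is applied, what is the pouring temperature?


Formula: T_pour = T_melt + Superheat
T_pour = 937 + 80 = 1017 deg C


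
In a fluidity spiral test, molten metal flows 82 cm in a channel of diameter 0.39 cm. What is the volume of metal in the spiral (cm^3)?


Formula: V = pi * (d/2)^2 * L  (cylinder volume)
Radius = 0.39/2 = 0.195 cm
V = pi * 0.195^2 * 82 = 9.7956 cm^3

Answer: 9.7956 cm^3


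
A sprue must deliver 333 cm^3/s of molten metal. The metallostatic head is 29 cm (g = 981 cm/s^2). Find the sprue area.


Formula: v = sqrt(2*g*h), A = Q/v
Velocity: v = sqrt(2 * 981 * 29) = sqrt(56898) = 238.5330 cm/s
Sprue area: A = Q / v = 333 / 238.5330 = 1.3960 cm^2

Final answer: 1.3960 cm^2


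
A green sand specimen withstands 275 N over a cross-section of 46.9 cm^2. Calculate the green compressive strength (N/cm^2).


Formula: Compressive Strength = Force / Area
Strength = 275 N / 46.9 cm^2 = 5.8635 N/cm^2

5.8635 N/cm^2


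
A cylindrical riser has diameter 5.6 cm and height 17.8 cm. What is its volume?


Formula: V = pi * (D/2)^2 * H  (cylinder volume)
Radius = D/2 = 5.6/2 = 2.8 cm
V = pi * 2.8^2 * 17.8 = 438.4155 cm^3

438.4155 cm^3


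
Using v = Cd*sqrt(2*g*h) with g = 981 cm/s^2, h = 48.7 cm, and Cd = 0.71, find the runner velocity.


Formula: v = Cd * sqrt(2 * g * h)  (Torricelli with discharge coefficient)
2*g*h = 2 * 981 * 48.7 = 95549.4 cm^2/s^2
sqrt(95549.4) = 309.11066 cm/s
v = 0.71 * 309.11066 = 219.4686 cm/s

Answer: 219.4686 cm/s


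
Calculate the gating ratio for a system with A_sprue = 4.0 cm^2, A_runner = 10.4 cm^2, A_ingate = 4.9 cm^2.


Sprue:Runner:Ingate = 1 : 10.4/4.0 : 4.9/4.0 = 1:2.60:1.23


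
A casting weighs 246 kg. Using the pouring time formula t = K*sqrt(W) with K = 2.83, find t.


Formula: t = K * sqrt(W)
sqrt(W) = sqrt(246) = 15.68439
t = 2.83 * 15.68439 = 44.3868 s


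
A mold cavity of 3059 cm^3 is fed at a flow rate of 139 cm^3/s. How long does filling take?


Formula: t_fill = V_mold / Q_flow
t = 3059 cm^3 / 139 cm^3/s = 22.0072 s

22.0072 s


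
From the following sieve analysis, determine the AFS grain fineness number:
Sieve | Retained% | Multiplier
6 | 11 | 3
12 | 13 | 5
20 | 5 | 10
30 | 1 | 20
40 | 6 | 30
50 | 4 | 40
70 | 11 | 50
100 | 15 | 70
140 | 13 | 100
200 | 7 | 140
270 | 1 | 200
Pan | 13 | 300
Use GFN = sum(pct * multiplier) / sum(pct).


Formula: GFN = sum(pct * multiplier) / sum(pct)
sum(pct * multiplier) = 8488
sum(pct) = 100
GFN = 8488 / 100 = 84.88

Final answer: 84.88


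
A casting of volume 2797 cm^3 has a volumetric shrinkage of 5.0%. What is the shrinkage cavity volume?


Formula: V_shrink = V_casting * shrinkage_pct / 100
V_shrink = 2797 cm^3 * 5.0 / 100 = 139.8500 cm^3

Final answer: 139.8500 cm^3


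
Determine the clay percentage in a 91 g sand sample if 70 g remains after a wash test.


Formula: Clay% = (W_total - W_washed) / W_total * 100
Clay mass = 91 - 70 = 21 g
Clay% = 21 / 91 * 100 = 23.0769%

23.0769%


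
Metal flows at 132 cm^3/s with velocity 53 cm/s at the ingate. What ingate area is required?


Formula: A_ingate = Q / v  (continuity equation)
A = 132 cm^3/s / 53 cm/s = 2.4906 cm^2

Final answer: 2.4906 cm^2


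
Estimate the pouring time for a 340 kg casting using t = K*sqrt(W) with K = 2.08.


Formula: t = K * sqrt(W)
sqrt(W) = sqrt(340) = 18.43909
t = 2.08 * 18.43909 = 38.3533 s


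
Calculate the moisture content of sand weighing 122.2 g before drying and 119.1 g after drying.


Formula: MC = (W_wet - W_dry) / W_wet * 100
Water mass = 122.2 - 119.1 = 3.1 g
MC = 3.1 / 122.2 * 100 = 2.5368%

Answer: 2.5368%


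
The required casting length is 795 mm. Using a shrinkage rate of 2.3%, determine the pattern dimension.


Formula: L_pattern = L_casting * (1 + shrinkage_rate/100)
Shrinkage factor = 1 + 2.3/100 = 1.023
L_pattern = 795 mm * 1.023 = 813.2850 mm


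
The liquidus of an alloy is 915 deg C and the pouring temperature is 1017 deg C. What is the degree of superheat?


Formula: Superheat = T_pour - T_melt
Superheat = 1017 - 915 = 102 deg C

Answer: 102 deg C


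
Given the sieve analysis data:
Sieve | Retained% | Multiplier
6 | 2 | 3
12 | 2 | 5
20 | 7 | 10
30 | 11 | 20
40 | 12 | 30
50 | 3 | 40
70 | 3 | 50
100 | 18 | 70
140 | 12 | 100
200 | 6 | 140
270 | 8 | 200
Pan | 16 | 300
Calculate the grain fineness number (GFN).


Formula: GFN = sum(pct * multiplier) / sum(pct)
sum(pct * multiplier) = 10636
sum(pct) = 100
GFN = 10636 / 100 = 106.36

Final answer: 106.36


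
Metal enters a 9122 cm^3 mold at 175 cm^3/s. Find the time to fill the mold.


Formula: t_fill = V_mold / Q_flow
t = 9122 cm^3 / 175 cm^3/s = 52.1257 s


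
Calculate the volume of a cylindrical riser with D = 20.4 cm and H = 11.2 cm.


Formula: V = pi * (D/2)^2 * H  (cylinder volume)
Radius = D/2 = 20.4/2 = 10.2 cm
V = pi * 10.2^2 * 11.2 = 3660.7346 cm^3

Answer: 3660.7346 cm^3


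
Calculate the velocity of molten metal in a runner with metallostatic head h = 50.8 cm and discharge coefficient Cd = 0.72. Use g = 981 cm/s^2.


Formula: v = Cd * sqrt(2 * g * h)  (Torricelli with discharge coefficient)
2*g*h = 2 * 981 * 50.8 = 99669.6 cm^2/s^2
sqrt(99669.6) = 315.70493 cm/s
v = 0.72 * 315.70493 = 227.3075 cm/s

Final answer: 227.3075 cm/s


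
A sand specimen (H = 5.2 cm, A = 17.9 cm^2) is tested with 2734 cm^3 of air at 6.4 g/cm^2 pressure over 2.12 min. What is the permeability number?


Formula: Permeability Number P = (V * H) / (p * A * t)
Numerator: V * H = 2734 * 5.2 = 14216.8
Denominator: p * A * t = 6.4 * 17.9 * 2.12 = 242.8672
P = 14216.8 / 242.8672 = 58.5373


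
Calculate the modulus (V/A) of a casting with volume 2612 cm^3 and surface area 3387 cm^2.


Formula: Casting Modulus M = V / A
M = 2612 cm^3 / 3387 cm^2 = 0.7712 cm


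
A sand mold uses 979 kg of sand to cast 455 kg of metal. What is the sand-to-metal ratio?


Formula: Sand-to-Metal Ratio = W_sand / W_metal
Ratio = 979 kg / 455 kg = 2.1516

2.1516


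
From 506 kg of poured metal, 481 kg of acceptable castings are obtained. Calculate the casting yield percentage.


Formula: Casting Yield = (W_good / W_total) * 100
Yield = (481 kg / 506 kg) * 100 = 95.0593%

Final answer: 95.0593%


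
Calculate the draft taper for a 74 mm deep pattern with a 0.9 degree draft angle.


Formula: taper = depth * tan(draft_angle)
tan(0.9 deg) = 0.0157093
taper = 74 mm * 0.0157093 = 1.1625 mm

1.1625 mm


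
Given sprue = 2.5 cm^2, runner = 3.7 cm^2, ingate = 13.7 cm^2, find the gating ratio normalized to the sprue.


Sprue:Runner:Ingate = 1 : 3.7/2.5 : 13.7/2.5 = 1:1.48:5.48

Answer: 1:1.48:5.48


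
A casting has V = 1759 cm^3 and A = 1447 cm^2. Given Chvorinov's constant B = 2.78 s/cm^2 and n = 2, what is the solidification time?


Formula: t_s = B * (V/A)^n  (Chvorinov's rule, n=2)
Modulus M = V/A = 1759/1447 = 1.215619 cm
M^2 = 1.215619^2 = 1.477730 cm^2
t_s = 2.78 * 1.477730 = 4.1081 s

4.1081 s


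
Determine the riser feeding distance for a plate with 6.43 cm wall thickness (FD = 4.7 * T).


Formula: FD = 4.7 * T  (riser feeding-distance rule)
FD = 4.7 * 6.43 cm = 30.2210 cm

Answer: 30.2210 cm


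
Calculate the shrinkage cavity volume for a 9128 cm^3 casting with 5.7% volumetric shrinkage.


Formula: V_shrink = V_casting * shrinkage_pct / 100
V_shrink = 9128 cm^3 * 5.7 / 100 = 520.2960 cm^3

520.2960 cm^3


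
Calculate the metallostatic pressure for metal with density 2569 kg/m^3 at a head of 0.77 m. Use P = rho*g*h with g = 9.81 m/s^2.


Formula: P = rho * g * h
rho * g = 2569 * 9.81 = 25201.89 N/m^3
P = 25201.89 * 0.77 = 19405.4553 Pa

Answer: 19405.4553 Pa


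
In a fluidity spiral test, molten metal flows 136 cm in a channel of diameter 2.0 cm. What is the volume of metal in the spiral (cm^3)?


Formula: V = pi * (d/2)^2 * L  (cylinder volume)
Radius = 2.0/2 = 1.0 cm
V = pi * 1.0^2 * 136 = 427.2566 cm^3

427.2566 cm^3


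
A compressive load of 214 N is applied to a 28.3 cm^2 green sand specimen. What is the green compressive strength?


Formula: Compressive Strength = Force / Area
Strength = 214 N / 28.3 cm^2 = 7.5618 N/cm^2


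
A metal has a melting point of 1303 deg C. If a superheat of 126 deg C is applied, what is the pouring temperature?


Formula: T_pour = T_melt + Superheat
T_pour = 1303 + 126 = 1429 deg C

Final answer: 1429 deg C


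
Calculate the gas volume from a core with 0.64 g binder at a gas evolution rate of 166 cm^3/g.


Formula: V_gas = W_binder * gas_evolution_rate
V = 0.64 g * 166 cm^3/g = 106.2400 cm^3

Final answer: 106.2400 cm^3


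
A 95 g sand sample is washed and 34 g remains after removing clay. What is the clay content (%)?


Formula: Clay% = (W_total - W_washed) / W_total * 100
Clay mass = 95 - 34 = 61 g
Clay% = 61 / 95 * 100 = 64.2105%

Final answer: 64.2105%


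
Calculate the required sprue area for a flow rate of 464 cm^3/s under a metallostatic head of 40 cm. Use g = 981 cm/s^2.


Formula: v = sqrt(2*g*h), A = Q/v
Velocity: v = sqrt(2 * 981 * 40) = sqrt(78480) = 280.1428 cm/s
Sprue area: A = Q / v = 464 / 280.1428 = 1.6563 cm^2

Final answer: 1.6563 cm^2


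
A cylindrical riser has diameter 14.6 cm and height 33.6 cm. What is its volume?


Formula: V = pi * (D/2)^2 * H  (cylinder volume)
Radius = D/2 = 14.6/2 = 7.3 cm
V = pi * 7.3^2 * 33.6 = 5625.1599 cm^3


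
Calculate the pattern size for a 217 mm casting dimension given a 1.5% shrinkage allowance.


Formula: L_pattern = L_casting * (1 + shrinkage_rate/100)
Shrinkage factor = 1 + 1.5/100 = 1.015
L_pattern = 217 mm * 1.015 = 220.2550 mm

220.2550 mm


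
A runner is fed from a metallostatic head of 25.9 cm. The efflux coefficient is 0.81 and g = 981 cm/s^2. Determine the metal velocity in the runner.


Formula: v = Cd * sqrt(2 * g * h)  (Torricelli with discharge coefficient)
2*g*h = 2 * 981 * 25.9 = 50815.8 cm^2/s^2
sqrt(50815.8) = 225.42360 cm/s
v = 0.81 * 225.42360 = 182.5931 cm/s


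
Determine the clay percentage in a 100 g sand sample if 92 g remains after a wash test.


Formula: Clay% = (W_total - W_washed) / W_total * 100
Clay mass = 100 - 92 = 8 g
Clay% = 8 / 100 * 100 = 8.0000%


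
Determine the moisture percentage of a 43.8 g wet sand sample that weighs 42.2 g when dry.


Formula: MC = (W_wet - W_dry) / W_wet * 100
Water mass = 43.8 - 42.2 = 1.6 g
MC = 1.6 / 43.8 * 100 = 3.6530%


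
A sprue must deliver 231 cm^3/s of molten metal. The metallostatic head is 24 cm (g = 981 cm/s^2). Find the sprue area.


Formula: v = sqrt(2*g*h), A = Q/v
Velocity: v = sqrt(2 * 981 * 24) = sqrt(47088) = 216.9977 cm/s
Sprue area: A = Q / v = 231 / 216.9977 = 1.0645 cm^2


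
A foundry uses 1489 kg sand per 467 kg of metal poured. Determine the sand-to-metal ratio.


Formula: Sand-to-Metal Ratio = W_sand / W_metal
Ratio = 1489 kg / 467 kg = 3.1884

Final answer: 3.1884


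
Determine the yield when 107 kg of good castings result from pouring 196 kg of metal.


Formula: Casting Yield = (W_good / W_total) * 100
Yield = (107 kg / 196 kg) * 100 = 54.5918%


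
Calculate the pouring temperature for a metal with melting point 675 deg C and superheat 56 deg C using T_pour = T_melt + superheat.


Formula: T_pour = T_melt + Superheat
T_pour = 675 + 56 = 731 deg C


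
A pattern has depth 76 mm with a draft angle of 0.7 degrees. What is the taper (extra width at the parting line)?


Formula: taper = depth * tan(draft_angle)
tan(0.7 deg) = 0.0122179
taper = 76 mm * 0.0122179 = 0.9286 mm

Answer: 0.9286 mm


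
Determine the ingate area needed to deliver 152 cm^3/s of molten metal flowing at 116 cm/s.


Formula: A_ingate = Q / v  (continuity equation)
A = 152 cm^3/s / 116 cm/s = 1.3103 cm^2

Answer: 1.3103 cm^2


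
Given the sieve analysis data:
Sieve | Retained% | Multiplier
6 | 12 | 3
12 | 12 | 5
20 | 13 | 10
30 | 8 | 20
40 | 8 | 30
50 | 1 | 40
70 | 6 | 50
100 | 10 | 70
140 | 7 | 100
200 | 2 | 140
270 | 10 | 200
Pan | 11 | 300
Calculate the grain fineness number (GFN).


Formula: GFN = sum(pct * multiplier) / sum(pct)
sum(pct * multiplier) = 7946
sum(pct) = 100
GFN = 7946 / 100 = 79.46

Answer: 79.46


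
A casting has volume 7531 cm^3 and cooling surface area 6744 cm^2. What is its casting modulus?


Formula: Casting Modulus M = V / A
M = 7531 cm^3 / 6744 cm^2 = 1.1167 cm

Answer: 1.1167 cm


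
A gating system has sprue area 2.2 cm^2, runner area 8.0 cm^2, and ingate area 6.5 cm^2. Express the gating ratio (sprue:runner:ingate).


Sprue:Runner:Ingate = 1 : 8.0/2.2 : 6.5/2.2 = 1:3.64:2.95

Answer: 1:3.64:2.95


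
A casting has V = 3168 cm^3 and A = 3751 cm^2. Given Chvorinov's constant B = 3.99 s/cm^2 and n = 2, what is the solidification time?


Formula: t_s = B * (V/A)^n  (Chvorinov's rule, n=2)
Modulus M = V/A = 3168/3751 = 0.844575 cm
M^2 = 0.844575^2 = 0.713307 cm^2
t_s = 3.99 * 0.713307 = 2.8461 s


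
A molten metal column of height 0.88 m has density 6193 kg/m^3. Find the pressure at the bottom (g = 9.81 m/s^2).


Formula: P = rho * g * h
rho * g = 6193 * 9.81 = 60753.33 N/m^3
P = 60753.33 * 0.88 = 53462.9304 Pa

53462.9304 Pa


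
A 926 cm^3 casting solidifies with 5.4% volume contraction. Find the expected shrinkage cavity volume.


Formula: V_shrink = V_casting * shrinkage_pct / 100
V_shrink = 926 cm^3 * 5.4 / 100 = 50.0040 cm^3

Final answer: 50.0040 cm^3


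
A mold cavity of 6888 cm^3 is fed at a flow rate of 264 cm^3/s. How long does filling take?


Formula: t_fill = V_mold / Q_flow
t = 6888 cm^3 / 264 cm^3/s = 26.0909 s


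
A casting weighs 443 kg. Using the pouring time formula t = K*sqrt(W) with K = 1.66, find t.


Formula: t = K * sqrt(W)
sqrt(W) = sqrt(443) = 21.04757
t = 1.66 * 21.04757 = 34.9390 s


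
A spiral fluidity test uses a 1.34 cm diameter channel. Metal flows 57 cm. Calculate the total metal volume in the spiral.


Formula: V = pi * (d/2)^2 * L  (cylinder volume)
Radius = 1.34/2 = 0.67 cm
V = pi * 0.67^2 * 57 = 80.3849 cm^3

80.3849 cm^3


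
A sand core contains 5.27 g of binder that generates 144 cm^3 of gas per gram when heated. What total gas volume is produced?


Formula: V_gas = W_binder * gas_evolution_rate
V = 5.27 g * 144 cm^3/g = 758.8800 cm^3

758.8800 cm^3


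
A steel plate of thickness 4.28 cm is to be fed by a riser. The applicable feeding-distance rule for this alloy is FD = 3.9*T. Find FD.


Formula: FD = 3.9 * T  (riser feeding-distance rule)
FD = 3.9 * 4.28 cm = 16.6920 cm

16.6920 cm


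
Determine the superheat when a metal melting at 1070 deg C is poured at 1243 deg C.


Formula: Superheat = T_pour - T_melt
Superheat = 1243 - 1070 = 173 deg C

Answer: 173 deg C


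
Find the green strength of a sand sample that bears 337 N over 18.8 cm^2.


Formula: Compressive Strength = Force / Area
Strength = 337 N / 18.8 cm^2 = 17.9255 N/cm^2

Answer: 17.9255 N/cm^2


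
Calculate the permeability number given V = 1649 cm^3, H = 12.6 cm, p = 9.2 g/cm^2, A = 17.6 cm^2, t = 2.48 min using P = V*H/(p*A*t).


Formula: Permeability Number P = (V * H) / (p * A * t)
Numerator: V * H = 1649 * 12.6 = 20777.4
Denominator: p * A * t = 9.2 * 17.6 * 2.48 = 401.5616
P = 20777.4 / 401.5616 = 51.7415

51.7415


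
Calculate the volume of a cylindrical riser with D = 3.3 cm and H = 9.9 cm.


Formula: V = pi * (D/2)^2 * H  (cylinder volume)
Radius = D/2 = 3.3/2 = 1.65 cm
V = pi * 1.65^2 * 9.9 = 84.6746 cm^3

84.6746 cm^3


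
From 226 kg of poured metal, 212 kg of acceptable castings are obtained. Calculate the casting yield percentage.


Formula: Casting Yield = (W_good / W_total) * 100
Yield = (212 kg / 226 kg) * 100 = 93.8053%

Final answer: 93.8053%


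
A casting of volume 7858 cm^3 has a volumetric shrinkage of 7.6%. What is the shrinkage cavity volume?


Formula: V_shrink = V_casting * shrinkage_pct / 100
V_shrink = 7858 cm^3 * 7.6 / 100 = 597.2080 cm^3

Final answer: 597.2080 cm^3


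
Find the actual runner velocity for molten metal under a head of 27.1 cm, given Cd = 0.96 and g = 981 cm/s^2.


Formula: v = Cd * sqrt(2 * g * h)  (Torricelli with discharge coefficient)
2*g*h = 2 * 981 * 27.1 = 53170.2 cm^2/s^2
sqrt(53170.2) = 230.58664 cm/s
v = 0.96 * 230.58664 = 221.3632 cm/s

Answer: 221.3632 cm/s


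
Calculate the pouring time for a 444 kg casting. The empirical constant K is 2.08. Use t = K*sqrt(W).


Formula: t = K * sqrt(W)
sqrt(W) = sqrt(444) = 21.07131
t = 2.08 * 21.07131 = 43.8283 s

43.8283 s


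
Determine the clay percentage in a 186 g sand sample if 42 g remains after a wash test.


Formula: Clay% = (W_total - W_washed) / W_total * 100
Clay mass = 186 - 42 = 144 g
Clay% = 144 / 186 * 100 = 77.4194%

Answer: 77.4194%


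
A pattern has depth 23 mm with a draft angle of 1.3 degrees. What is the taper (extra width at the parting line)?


Formula: taper = depth * tan(draft_angle)
tan(1.3 deg) = 0.0226932
taper = 23 mm * 0.0226932 = 0.5219 mm

Final answer: 0.5219 mm


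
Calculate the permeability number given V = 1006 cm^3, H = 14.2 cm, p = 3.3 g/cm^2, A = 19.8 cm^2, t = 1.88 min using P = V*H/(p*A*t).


Formula: Permeability Number P = (V * H) / (p * A * t)
Numerator: V * H = 1006 * 14.2 = 14285.2
Denominator: p * A * t = 3.3 * 19.8 * 1.88 = 122.8392
P = 14285.2 / 122.8392 = 116.2919

116.2919


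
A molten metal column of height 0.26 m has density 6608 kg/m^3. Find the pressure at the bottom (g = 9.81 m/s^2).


Formula: P = rho * g * h
rho * g = 6608 * 9.81 = 64824.48 N/m^3
P = 64824.48 * 0.26 = 16854.3648 Pa

Final answer: 16854.3648 Pa


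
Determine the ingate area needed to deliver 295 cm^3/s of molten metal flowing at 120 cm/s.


Formula: A_ingate = Q / v  (continuity equation)
A = 295 cm^3/s / 120 cm/s = 2.4583 cm^2


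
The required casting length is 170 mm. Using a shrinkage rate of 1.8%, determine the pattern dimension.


Formula: L_pattern = L_casting * (1 + shrinkage_rate/100)
Shrinkage factor = 1 + 1.8/100 = 1.018
L_pattern = 170 mm * 1.018 = 173.0600 mm


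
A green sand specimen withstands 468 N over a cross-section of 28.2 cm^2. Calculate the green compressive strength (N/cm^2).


Formula: Compressive Strength = Force / Area
Strength = 468 N / 28.2 cm^2 = 16.5957 N/cm^2

Final answer: 16.5957 N/cm^2


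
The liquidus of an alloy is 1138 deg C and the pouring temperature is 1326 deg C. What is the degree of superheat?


Formula: Superheat = T_pour - T_melt
Superheat = 1326 - 1138 = 188 deg C

Answer: 188 deg C


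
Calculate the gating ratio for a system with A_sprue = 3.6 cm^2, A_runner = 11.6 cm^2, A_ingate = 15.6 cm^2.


Sprue:Runner:Ingate = 1 : 11.6/3.6 : 15.6/3.6 = 1:3.22:4.33

1:3.22:4.33


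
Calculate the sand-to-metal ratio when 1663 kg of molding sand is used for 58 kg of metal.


Formula: Sand-to-Metal Ratio = W_sand / W_metal
Ratio = 1663 kg / 58 kg = 28.6724

Answer: 28.6724


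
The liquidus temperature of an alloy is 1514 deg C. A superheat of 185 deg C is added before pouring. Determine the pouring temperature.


Formula: T_pour = T_melt + Superheat
T_pour = 1514 + 185 = 1699 deg C

Answer: 1699 deg C


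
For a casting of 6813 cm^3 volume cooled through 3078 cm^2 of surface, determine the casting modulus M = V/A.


Formula: Casting Modulus M = V / A
M = 6813 cm^3 / 3078 cm^2 = 2.2135 cm


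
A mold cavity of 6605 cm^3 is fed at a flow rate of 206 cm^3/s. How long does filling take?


Formula: t_fill = V_mold / Q_flow
t = 6605 cm^3 / 206 cm^3/s = 32.0631 s

Final answer: 32.0631 s


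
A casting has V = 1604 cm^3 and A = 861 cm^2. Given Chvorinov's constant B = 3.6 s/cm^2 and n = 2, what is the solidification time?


Formula: t_s = B * (V/A)^n  (Chvorinov's rule, n=2)
Modulus M = V/A = 1604/861 = 1.862950 cm
M^2 = 1.862950^2 = 3.470583 cm^2
t_s = 3.6 * 3.470583 = 12.4941 s

Final answer: 12.4941 s


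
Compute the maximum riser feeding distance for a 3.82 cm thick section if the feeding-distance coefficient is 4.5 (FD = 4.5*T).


Formula: FD = 4.5 * T  (riser feeding-distance rule)
FD = 4.5 * 3.82 cm = 17.1900 cm


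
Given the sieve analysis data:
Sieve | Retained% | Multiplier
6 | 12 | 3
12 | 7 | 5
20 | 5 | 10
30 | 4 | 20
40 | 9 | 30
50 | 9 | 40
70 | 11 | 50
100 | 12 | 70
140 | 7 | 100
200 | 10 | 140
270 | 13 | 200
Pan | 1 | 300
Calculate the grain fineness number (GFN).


Formula: GFN = sum(pct * multiplier) / sum(pct)
sum(pct * multiplier) = 7221
sum(pct) = 100
GFN = 7221 / 100 = 72.21


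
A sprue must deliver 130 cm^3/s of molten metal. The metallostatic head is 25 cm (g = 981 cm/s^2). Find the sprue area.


Formula: v = sqrt(2*g*h), A = Q/v
Velocity: v = sqrt(2 * 981 * 25) = sqrt(49050) = 221.4723 cm/s
Sprue area: A = Q / v = 130 / 221.4723 = 0.5870 cm^2

Answer: 0.5870 cm^2


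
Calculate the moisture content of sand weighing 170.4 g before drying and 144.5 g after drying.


Formula: MC = (W_wet - W_dry) / W_wet * 100
Water mass = 170.4 - 144.5 = 25.9 g
MC = 25.9 / 170.4 * 100 = 15.1995%


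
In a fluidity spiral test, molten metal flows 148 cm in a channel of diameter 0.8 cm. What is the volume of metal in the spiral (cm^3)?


Formula: V = pi * (d/2)^2 * L  (cylinder volume)
Radius = 0.8/2 = 0.4 cm
V = pi * 0.4^2 * 148 = 74.3929 cm^3

Answer: 74.3929 cm^3


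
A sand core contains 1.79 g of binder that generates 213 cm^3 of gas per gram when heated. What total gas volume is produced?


Formula: V_gas = W_binder * gas_evolution_rate
V = 1.79 g * 213 cm^3/g = 381.2700 cm^3

381.2700 cm^3


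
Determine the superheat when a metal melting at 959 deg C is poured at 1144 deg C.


Formula: Superheat = T_pour - T_melt
Superheat = 1144 - 959 = 185 deg C

185 deg C


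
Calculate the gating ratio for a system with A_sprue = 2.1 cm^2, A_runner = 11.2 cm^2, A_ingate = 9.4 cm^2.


Sprue:Runner:Ingate = 1 : 11.2/2.1 : 9.4/2.1 = 1:5.33:4.48

Answer: 1:5.33:4.48


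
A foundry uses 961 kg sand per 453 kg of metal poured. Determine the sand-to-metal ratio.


Formula: Sand-to-Metal Ratio = W_sand / W_metal
Ratio = 961 kg / 453 kg = 2.1214


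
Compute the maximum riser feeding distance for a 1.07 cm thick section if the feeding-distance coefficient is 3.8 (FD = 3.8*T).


Formula: FD = 3.8 * T  (riser feeding-distance rule)
FD = 3.8 * 1.07 cm = 4.0660 cm

4.0660 cm


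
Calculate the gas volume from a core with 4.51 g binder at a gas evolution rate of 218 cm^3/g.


Formula: V_gas = W_binder * gas_evolution_rate
V = 4.51 g * 218 cm^3/g = 983.1800 cm^3

Answer: 983.1800 cm^3


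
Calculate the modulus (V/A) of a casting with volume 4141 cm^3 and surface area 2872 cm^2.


Formula: Casting Modulus M = V / A
M = 4141 cm^3 / 2872 cm^2 = 1.4419 cm

Final answer: 1.4419 cm
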